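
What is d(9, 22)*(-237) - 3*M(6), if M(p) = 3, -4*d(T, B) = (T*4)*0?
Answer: -9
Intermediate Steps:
d(T, B) = 0 (d(T, B) = -T*4*0/4 = -4*T*0/4 = -¼*0 = 0)
d(9, 22)*(-237) - 3*M(6) = 0*(-237) - 3*3 = 0 - 9 = -9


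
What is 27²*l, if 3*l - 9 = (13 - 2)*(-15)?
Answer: -37908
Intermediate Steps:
l = -52 (l = 3 + ((13 - 2)*(-15))/3 = 3 + (11*(-15))/3 = 3 + (⅓)*(-165) = 3 - 55 = -52)
27²*l = 27²*(-52) = 729*(-52) = -37908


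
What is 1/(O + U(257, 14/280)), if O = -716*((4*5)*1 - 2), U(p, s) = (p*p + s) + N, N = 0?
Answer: 20/1063221 ≈ 1.8811e-5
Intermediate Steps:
U(p, s) = s + p² (U(p, s) = (p*p + s) + 0 = (p² + s) + 0 = (s + p²) + 0 = s + p²)
O = -12888 (O = -716*(20*1 - 2) = -716*(20 - 2) = -716*18 = -12888)
1/(O + U(257, 14/280)) = 1/(-12888 + (14/280 + 257²)) = 1/(-12888 + (14*(1/280) + 66049)) = 1/(-12888 + (1/20 + 66049)) = 1/(-12888 + 1320981/20) = 1/(1063221/20) = 20/1063221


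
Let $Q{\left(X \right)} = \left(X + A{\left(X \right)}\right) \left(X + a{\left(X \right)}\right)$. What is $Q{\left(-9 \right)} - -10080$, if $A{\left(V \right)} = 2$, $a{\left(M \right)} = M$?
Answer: $10206$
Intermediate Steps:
$Q{\left(X \right)} = 2 X \left(2 + X\right)$ ($Q{\left(X \right)} = \left(X + 2\right) \left(X + X\right) = \left(2 + X\right) 2 X = 2 X \left(2 + X\right)$)
$Q{\left(-9 \right)} - -10080 = 2 \left(-9\right) \left(2 - 9\right) - -10080 = 2 \left(-9\right) \left(-7\right) + 10080 = 126 + 10080 = 10206$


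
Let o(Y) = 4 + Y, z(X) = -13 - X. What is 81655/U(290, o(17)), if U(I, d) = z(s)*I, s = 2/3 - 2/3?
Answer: -16331/754 ≈ -21.659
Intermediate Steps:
s = 0 (s = 2*(⅓) - 2*⅓ = ⅔ - ⅔ = 0)
U(I, d) = -13*I (U(I, d) = (-13 - 1*0)*I = (-13 + 0)*I = -13*I)
81655/U(290, o(17)) = 81655/((-13*290)) = 81655/(-3770) = 81655*(-1/3770) = -16331/754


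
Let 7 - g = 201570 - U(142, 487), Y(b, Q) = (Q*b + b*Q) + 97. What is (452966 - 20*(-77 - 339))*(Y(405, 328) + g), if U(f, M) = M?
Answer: 29845665486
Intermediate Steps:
Y(b, Q) = 97 + 2*Q*b (Y(b, Q) = (Q*b + Q*b) + 97 = 2*Q*b + 97 = 97 + 2*Q*b)
g = -201076 (g = 7 - (201570 - 1*487) = 7 - (201570 - 487) = 7 - 1*201083 = 7 - 201083 = -201076)
(452966 - 20*(-77 - 339))*(Y(405, 328) + g) = (452966 - 20*(-77 - 339))*((97 + 2*328*405) - 201076) = (452966 - 20*(-416))*((97 + 265680) - 201076) = (452966 + 8320)*(265777 - 201076) = 461286*64701 = 29845665486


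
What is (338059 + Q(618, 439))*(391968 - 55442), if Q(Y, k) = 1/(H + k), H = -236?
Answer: 23094425872428/203 ≈ 1.1377e+11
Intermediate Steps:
Q(Y, k) = 1/(-236 + k)
(338059 + Q(618, 439))*(391968 - 55442) = (338059 + 1/(-236 + 439))*(391968 - 55442) = (338059 + 1/203)*336526 = (68625978/203)*336526 = 23094425872428/203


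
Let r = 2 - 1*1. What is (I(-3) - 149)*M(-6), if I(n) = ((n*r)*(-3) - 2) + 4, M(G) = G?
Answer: 828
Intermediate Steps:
r = 1 (r = 2 - 1 = 1)
I(n) = 2 - 3*n (I(n) = ((n*1)*(-3) - 2) + 4 = (n*(-3) - 2) + 4 = (-3*n - 2) + 4 = (-2 - 3*n) + 4 = 2 - 3*n)
(I(-3) - 149)*M(-6) = ((2 - 3*(-3)) - 149)*(-6) = ((2 + 9) - 149)*(-6) = (11 - 149)*(-6) = -138*(-6) = 828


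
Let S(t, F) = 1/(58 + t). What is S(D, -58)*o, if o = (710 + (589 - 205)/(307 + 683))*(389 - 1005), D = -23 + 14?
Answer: -937712/105 ≈ -8930.6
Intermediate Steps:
D = -9
o = -6563984/15 (o = (710 + 384/990)*(-616) = (710 + 384*(1/990))*(-616) = (710 + 64/165)*(-616) = (117214/165)*(-616) = -6563984/15 ≈ -4.3760e+5)
S(D, -58)*o = -6563984/15/(58 - 9) = -6563984/15/49 = (1/49)*(-6563984/15) = -937712/105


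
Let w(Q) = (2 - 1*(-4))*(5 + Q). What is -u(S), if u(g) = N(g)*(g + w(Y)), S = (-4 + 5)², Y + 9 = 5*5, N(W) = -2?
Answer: 254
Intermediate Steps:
Y = 16 (Y = -9 + 5*5 = -9 + 25 = 16)
S = 1 (S = 1² = 1)
w(Q) = 30 + 6*Q (w(Q) = (2 + 4)*(5 + Q) = 6*(5 + Q) = 30 + 6*Q)
u(g) = -252 - 2*g (u(g) = -2*(g + (30 + 6*16)) = -2*(g + (30 + 96)) = -2*(g + 126) = -2*(126 + g) = -252 - 2*g)
-u(S) = -(-252 - 2*1) = -(-252 - 2) = -1*(-254) = 254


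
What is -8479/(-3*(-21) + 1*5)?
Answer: -8479/68 ≈ -124.69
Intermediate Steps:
-8479/(-3*(-21) + 1*5) = -8479/(63 + 5) = -8479/68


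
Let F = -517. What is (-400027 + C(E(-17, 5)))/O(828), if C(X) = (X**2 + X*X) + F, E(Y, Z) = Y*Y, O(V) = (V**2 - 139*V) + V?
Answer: -38917/95220 ≈ -0.40871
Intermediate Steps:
O(V) = V**2 - 138*V
E(Y, Z) = Y**2
C(X) = -517 + 2*X**2 (C(X) = (X**2 + X*X) - 517 = (X**2 + X**2) - 517 = 2*X**2 - 517 = -517 + 2*X**2)
(-400027 + C(E(-17, 5)))/O(828) = (-400027 + (-517 + 2*((-17)**2)**2))/((828*(-138 + 828))) = (-400027 + (-517 + 2*289**2))/((828*690)) = (-400027 + (-517 + 2*83521))/571320 = (-400027 + (-517 + 167042))*(1/571320) = (-400027 + 166525)*(1/571320) = -233502*1/571320 = -38917/95220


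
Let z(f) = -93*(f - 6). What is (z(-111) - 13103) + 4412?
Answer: 2190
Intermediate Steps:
z(f) = 558 - 93*f (z(f) = -93*(-6 + f) = 558 - 93*f)
(z(-111) - 13103) + 4412 = ((558 - 93*(-111)) - 13103) + 4412 = ((558 + 10323) - 13103) + 4412 = (10881 - 13103) + 4412 = -2222 + 4412 = 2190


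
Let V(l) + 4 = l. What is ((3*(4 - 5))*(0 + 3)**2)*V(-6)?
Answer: 270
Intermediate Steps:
V(l) = -4 + l
((3*(4 - 5))*(0 + 3)**2)*V(-6) = ((3*(4 - 5))*(0 + 3)**2)*(-4 - 6) = ((3*(-1))*3**2)*(-10) = -3*9*(-10) = -27*(-10) = 270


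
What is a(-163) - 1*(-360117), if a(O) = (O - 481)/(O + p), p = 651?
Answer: 43934113/122 ≈ 3.6012e+5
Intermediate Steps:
a(O) = (-481 + O)/(651 + O) (a(O) = (O - 481)/(O + 651) = (-481 + O)/(651 + O))
a(-163) - 1*(-360117) = (-481 - 163)/(651 - 163) - 1*(-360117) = -644/488 + 360117 = (1/488)*(-644) + 360117 = -161/122 + 360117 = 43934113/122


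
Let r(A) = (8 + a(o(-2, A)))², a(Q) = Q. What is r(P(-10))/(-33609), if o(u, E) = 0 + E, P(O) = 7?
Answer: -75/11203 ≈ -0.0066946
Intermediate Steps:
o(u, E) = E
r(A) = (8 + A)²
r(P(-10))/(-33609) = (8 + 7)²/(-33609) = 15²*(-1/33609) = 225*(-1/33609) = -75/11203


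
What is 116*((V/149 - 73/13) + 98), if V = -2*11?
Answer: 20724908/1937 ≈ 10699.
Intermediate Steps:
V = -22
116*((V/149 - 73/13) + 98) = 116*((-22/149 - 73/13) + 98) = 116*(-11163/1937 + 98) = 116*(178663/1937) = 20724908/1937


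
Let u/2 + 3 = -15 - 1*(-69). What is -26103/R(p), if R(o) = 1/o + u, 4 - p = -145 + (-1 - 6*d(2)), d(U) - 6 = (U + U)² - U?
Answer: -7047810/27541 ≈ -255.90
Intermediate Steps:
u = 102 (u = -6 + 2*(-15 - 1*(-69)) = -6 + 2*(-15 + 69) = -6 + 2*54 = -6 + 108 = 102)
d(U) = 6 - U + 4*U² (d(U) = 6 + ((U + U)² - U) = 6 + ((2*U)² - U) = 6 + (4*U² - U) = 6 + (-U + 4*U²) = 6 - U + 4*U²)
p = 270 (p = 4 - (-145 + (-1 - 6*(6 - 1*2 + 4*2²))) = 4 - (-145 + (-1 - 6*(6 - 2 + 4*4))) = 4 - (-145 + (-1 - 6*(6 - 2 + 16))) = 4 - (-145 + (-1 - 6*20)) = 4 - (-145 + (-1 - 120)) = 4 - (-145 - 121) = 4 - 1*(-266) = 4 + 266 = 270)
R(o) = 102 + 1/o (R(o) = 1/o + 102 = 102 + 1/o)
-26103/R(p) = -26103/(102 + 1/270) = -26103/27541/270 = -26103*270/27541 = -7047810/27541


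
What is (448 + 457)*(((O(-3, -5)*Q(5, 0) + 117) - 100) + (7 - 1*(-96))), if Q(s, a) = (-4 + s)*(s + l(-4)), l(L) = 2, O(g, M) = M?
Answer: 76925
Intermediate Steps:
Q(s, a) = (-4 + s)*(2 + s) (Q(s, a) = (-4 + s)*(s + 2) = (-4 + s)*(2 + s))
(448 + 457)*(((O(-3, -5)*Q(5, 0) + 117) - 100) + (7 - 1*(-96))) = (448 + 457)*(((-5*(-8 + 5² - 2*5) + 117) - 100) + (7 - 1*(-96))) = 905*(((-5*(-8 + 25 - 10) + 117) - 100) + (7 + 96)) = 905*(((-5*7 + 117) - 100) + 103) = 905*(((-35 + 117) - 100) + 103) = 905*((82 - 100) + 103) = 905*(-18 + 103) = 905*85 = 76925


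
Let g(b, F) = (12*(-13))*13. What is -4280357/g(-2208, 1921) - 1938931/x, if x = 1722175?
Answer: 566737820339/268659300 ≈ 2109.5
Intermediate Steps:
g(b, F) = -2028 (g(b, F) = -156*13 = -2028)
-4280357/g(-2208, 1921) - 1938931/x = -4280357/(-2028) - 1938931/1722175 = -4280357*(-1/2028) - 1938931*1/1722175 = 4280357/2028 - 1938931/1722175 = 566737820339/268659300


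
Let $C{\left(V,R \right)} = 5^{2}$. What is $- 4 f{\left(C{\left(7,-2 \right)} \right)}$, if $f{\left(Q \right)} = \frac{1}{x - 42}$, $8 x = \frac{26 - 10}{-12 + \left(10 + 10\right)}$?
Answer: $\frac{16}{167} \approx 0.095808$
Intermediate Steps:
$x = \frac{1}{4}$ ($x = \frac{\left(26 - 10\right) \frac{1}{-12 + \left(10 + 10\right)}}{8} = \frac{16 \frac{1}{-12 + 20}}{8} = \frac{16 \cdot \frac{1}{8}}{8} = \frac{1}{8} \cdot 2 = \frac{1}{4} \approx 0.25$)
$C{\left(V,R \right)} = 25$
$f{\left(Q \right)} = - \frac{4}{167}$ ($f{\left(Q \right)} = \frac{1}{\frac{1}{4} - 42} = \frac{1}{- \frac{167}{4}} = - \frac{4}{167}$)
$- 4 f{\left(C{\left(7,-2 \right)} \right)} = \left(-4\right) \left(- \frac{4}{167}\right) = \frac{16}{167}$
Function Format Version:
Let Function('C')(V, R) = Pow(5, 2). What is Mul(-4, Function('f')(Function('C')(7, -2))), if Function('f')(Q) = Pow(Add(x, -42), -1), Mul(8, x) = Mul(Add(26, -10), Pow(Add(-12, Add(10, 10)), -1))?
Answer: Rational(16, 167) ≈ 0.095808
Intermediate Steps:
x = Rational(1, 4) (x = Mul(Rational(1, 8), Mul(Add(26, -10), Pow(Add(-12, Add(10, 10)), -1))) = Mul(Rational(1, 8), Mul(16, Pow(Add(-12, 20), -1))) = Mul(Rational(1, 8), Mul(16, Pow(8, -1))) = Mul(Rational(1, 8), Mul(16, Rational(1, 8))) = Mul(Rational(1, 8), 2) = Rational(1, 4) ≈ 0.25000)
Function('C')(V, R) = 25
Function('f')(Q) = Rational(-4, 167) (Function('f')(Q) = Pow(Add(Rational(1, 4), -42), -1) = Pow(Rational(-167, 4), -1) = Rational(-4, 167))
Mul(-4, Function('f')(Function('C')(7, -2))) = Mul(-4, Rational(-4, 167)) = Rational(16, 167)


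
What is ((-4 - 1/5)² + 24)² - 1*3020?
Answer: -803819/625 ≈ -1286.1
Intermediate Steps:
((-4 - 1/5)² + 24)² - 1*3020 = ((-4 - 1*⅕)² + 24)² - 3020 = ((-4 - ⅕)² + 24)² - 3020 = ((-21/5)² + 24)² - 3020 = (441/25 + 24)² - 3020 = (1041/25)² - 3020 = 1083681/625 - 3020 = -803819/625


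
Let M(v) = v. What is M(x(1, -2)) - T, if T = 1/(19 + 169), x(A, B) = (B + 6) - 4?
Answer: -1/188 ≈ -0.0053191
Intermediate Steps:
x(A, B) = 2 + B (x(A, B) = (6 + B) - 4 = 2 + B)
T = 1/188 ≈ 0.0053191
M(x(1, -2)) - T = (2 - 2) - 1*1/188 = 0 - 1/188 = -1/188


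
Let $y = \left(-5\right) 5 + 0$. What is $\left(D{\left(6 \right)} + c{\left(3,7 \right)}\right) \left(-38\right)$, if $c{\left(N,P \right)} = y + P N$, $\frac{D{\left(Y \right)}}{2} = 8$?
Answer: $-456$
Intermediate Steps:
$D{\left(Y \right)} = 16$ ($D{\left(Y \right)} = 2 \cdot 8 = 16$)
$y = -25$ ($y = -25 + 0 = -25$)
$c{\left(N,P \right)} = -25 + N P$ ($c{\left(N,P \right)} = -25 + P N = -25 + N P$)
$\left(D{\left(6 \right)} + c{\left(3,7 \right)}\right) \left(-38\right) = \left(16 + \left(-25 + 3 \cdot 7\right)\right) \left(-38\right) = \left(16 + \left(-25 + 21\right)\right) \left(-38\right) = \left(16 - 4\right) \left(-38\right) = 12 \left(-38\right) = -456$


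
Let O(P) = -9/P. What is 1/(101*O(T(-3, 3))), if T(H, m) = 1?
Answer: -1/909 ≈ -0.0011001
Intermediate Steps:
1/(101*O(T(-3, 3))) = 1/(101*(-9/1)) = 1/(101*(-9*1)) = 1/(101*(-9)) = 1/(-909) = -1/909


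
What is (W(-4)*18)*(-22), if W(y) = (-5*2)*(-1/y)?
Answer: 990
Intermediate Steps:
W(y) = 10/y (W(y) = -(-10)/y = 10/y)
(W(-4)*18)*(-22) = ((10/(-4))*18)*(-22) = ((10*(-¼))*18)*(-22) = -5/2*18*(-22) = -45*(-22) = 990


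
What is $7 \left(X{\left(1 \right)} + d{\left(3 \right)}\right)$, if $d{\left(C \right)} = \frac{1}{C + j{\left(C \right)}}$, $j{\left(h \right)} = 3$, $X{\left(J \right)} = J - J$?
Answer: $\frac{7}{6} \approx 1.1667$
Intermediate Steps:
$X{\left(J \right)} = 0$
$d{\left(C \right)} = \frac{1}{3 + C}$ ($d{\left(C \right)} = \frac{1}{C + 3} = \frac{1}{3 + C}$)
$7 \left(X{\left(1 \right)} + d{\left(3 \right)}\right) = 7 \left(0 + \frac{1}{3 + 3}\right) = 7 \left(0 + \frac{1}{6}\right) = 7 \cdot \frac{1}{6} = \frac{7}{6}$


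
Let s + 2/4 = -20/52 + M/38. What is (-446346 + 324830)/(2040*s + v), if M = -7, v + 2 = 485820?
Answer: -15007226/59729243 ≈ -0.25125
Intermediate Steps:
v = 485818 (v = -2 + 485820 = 485818)
s = -264/247 (s = -1/2 + (-20/52 - 7/38) = -1/2 + (-20*1/52 - 7*1/38) = -1/2 + (-5/13 - 7/38) = -1/2 - 281/494 = -264/247 ≈ -1.0688)
(-446346 + 324830)/(2040*s + v) = (-446346 + 324830)/(2040*(-264/247) + 485818) = -121516/(-538560/247 + 485818) = -121516/119458486/247 = -121516*247/119458486 = -15007226/59729243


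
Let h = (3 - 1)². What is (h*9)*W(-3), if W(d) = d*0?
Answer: 0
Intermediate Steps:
W(d) = 0
h = 4 (h = 2² = 4)
(h*9)*W(-3) = (4*9)*0 = 36*0 = 0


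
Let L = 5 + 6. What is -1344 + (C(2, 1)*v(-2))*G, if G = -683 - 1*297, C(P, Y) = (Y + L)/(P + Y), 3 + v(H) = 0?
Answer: 10416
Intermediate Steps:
v(H) = -3 (v(H) = -3 + 0 = -3)
L = 11
C(P, Y) = (11 + Y)/(P + Y) (C(P, Y) = (Y + 11)/(P + Y) = (11 + Y)/(P + Y))
G = -980 (G = -683 - 297 = -980)
-1344 + (C(2, 1)*v(-2))*G = -1344 + (((11 + 1)/(2 + 1))*(-3))*(-980) = -1344 + ((12/3)*(-3))*(-980) = -1344 + (((⅓)*12)*(-3))*(-980) = -1344 + (4*(-3))*(-980) = -1344 - 12*(-980) = -1344 + 11760 = 10416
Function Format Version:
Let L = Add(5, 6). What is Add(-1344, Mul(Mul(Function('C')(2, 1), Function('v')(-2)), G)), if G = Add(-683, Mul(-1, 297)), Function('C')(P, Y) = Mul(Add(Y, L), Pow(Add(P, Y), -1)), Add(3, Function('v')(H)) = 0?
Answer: 10416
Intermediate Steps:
Function('v')(H) = -3 (Function('v')(H) = Add(-3, 0) = -3)
L = 11
Function('C')(P, Y) = Mul(Pow(Add(P, Y), -1), Add(11, Y)) (Function('C')(P, Y) = Mul(Add(Y, 11), Pow(Add(P, Y), -1)) = Mul(Add(11, Y), Pow(Add(P, Y), -1)) = Mul(Pow(Add(P, Y), -1), Add(11, Y)))
G = -980 (G = Add(-683, -297) = -980)
Add(-1344, Mul(Mul(Function('C')(2, 1), Function('v')(-2)), G)) = Add(-1344, Mul(Mul(Mul(Pow(Add(2, 1), -1), Add(11, 1)), -3), -980)) = Add(-1344, Mul(Mul(Mul(Pow(3, -1), 12), -3), -980)) = Add(-1344, Mul(Mul(Mul(Rational(1, 3), 12), -3), -980)) = Add(-1344, Mul(Mul(4, -3), -980)) = Add(-1344, Mul(-12, -980)) = Add(-1344, 11760) = 10416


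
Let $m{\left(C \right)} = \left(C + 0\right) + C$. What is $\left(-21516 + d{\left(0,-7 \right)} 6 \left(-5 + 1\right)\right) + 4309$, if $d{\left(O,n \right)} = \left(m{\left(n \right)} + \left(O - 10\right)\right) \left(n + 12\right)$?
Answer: $-14327$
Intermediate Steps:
$m{\left(C \right)} = 2 C$ ($m{\left(C \right)} = C + C = 2 C$)
$d{\left(O,n \right)} = \left(12 + n\right) \left(-10 + O + 2 n\right)$ ($d{\left(O,n \right)} = \left(2 n + \left(O - 10\right)\right) \left(n + 12\right) = \left(2 n + \left(-10 + O\right)\right) \left(12 + n\right) = \left(-10 + O + 2 n\right) \left(12 + n\right) = \left(12 + n\right) \left(-10 + O + 2 n\right)$)
$\left(-21516 + d{\left(0,-7 \right)} 6 \left(-5 + 1\right)\right) + 4309 = \left(-21516 + \left(-120 + 2 \left(-7\right)^{2} + 12 \cdot 0 + 14 \left(-7\right) + 0 \left(-7\right)\right) 6 \left(-5 + 1\right)\right) + 4309 = \left(-21516 + \left(-120 + 2 \cdot 49 + 0 - 98 + 0\right) 6 \left(-4\right)\right) + 4309 = \left(-21516 + \left(-120 + 98 + 0 - 98 + 0\right) \left(-24\right)\right) + 4309 = \left(-21516 - -2880\right) + 4309 = \left(-21516 + 2880\right) + 4309 = -18636 + 4309 = -14327$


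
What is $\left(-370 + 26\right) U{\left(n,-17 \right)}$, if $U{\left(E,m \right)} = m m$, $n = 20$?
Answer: $-99416$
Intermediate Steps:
$U{\left(E,m \right)} = m^{2}$
$\left(-370 + 26\right) U{\left(n,-17 \right)} = \left(-370 + 26\right) \left(-17\right)^{2} = \left(-344\right) 289 = -99416$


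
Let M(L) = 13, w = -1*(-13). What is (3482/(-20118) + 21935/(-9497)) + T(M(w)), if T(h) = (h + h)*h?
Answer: 32052070732/95530323 ≈ 335.52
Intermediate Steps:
w = 13
T(h) = 2*h² (T(h) = (2*h)*h = 2*h²)
(3482/(-20118) + 21935/(-9497)) + T(M(w)) = (3482/(-20118) + 21935/(-9497)) + 2*13² = (3482*(-1/20118) + 21935*(-1/9497)) + 2*169 = (-1741/10059 - 21935/9497) + 338 = -237178442/95530323 + 338 = 32052070732/95530323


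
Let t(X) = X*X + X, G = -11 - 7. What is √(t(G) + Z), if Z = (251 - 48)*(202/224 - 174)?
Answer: I*√557327/4 ≈ 186.64*I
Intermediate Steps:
G = -18
t(X) = X + X² (t(X) = X² + X = X + X²)
Z = -562223/16 (Z = 203*(202*(1/224) - 174) = 203*(101/112 - 174) = 203*(-19387/112) = -562223/16 ≈ -35139.)
√(t(G) + Z) = √(-18*(1 - 18) - 562223/16) = √(-18*(-17) - 562223/16) = √(306 - 562223/16) = √(-557327/16) = I*√557327/4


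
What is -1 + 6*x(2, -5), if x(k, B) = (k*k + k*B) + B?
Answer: -67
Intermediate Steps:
x(k, B) = B + k**2 + B*k (x(k, B) = (k**2 + B*k) + B = B + k**2 + B*k)
-1 + 6*x(2, -5) = -1 + 6*(-5 + 2**2 - 5*2) = -1 + 6*(-5 + 4 - 10) = -1 + 6*(-11) = -1 - 66 = -67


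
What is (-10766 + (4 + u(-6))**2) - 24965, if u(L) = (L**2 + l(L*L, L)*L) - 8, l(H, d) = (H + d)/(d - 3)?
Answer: -33027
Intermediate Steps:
l(H, d) = (H + d)/(-3 + d)
u(L) = -8 + L**2 + L*(L + L**2)/(-3 + L) (u(L) = (L**2 + ((L*L + L)/(-3 + L))*L) - 8 = (L**2 + ((L**2 + L)/(-3 + L))*L) - 8 = (L**2 + ((L + L**2)/(-3 + L))*L) - 8 = (L**2 + L*(L + L**2)/(-3 + L)) - 8 = -8 + L**2 + L*(L + L**2)/(-3 + L))
(-10766 + (4 + u(-6))**2) - 24965 = (-10766 + (4 + ((-6)**2*(1 - 6) + (-8 + (-6)**2)*(-3 - 6))/(-3 - 6))**2) - 24965 = (-10766 + (4 + (36*(-5) + (-8 + 36)*(-9))/(-9))**2) - 24965 = (-10766 + (4 - (-180 + 28*(-9))/9)**2) - 24965 = (-10766 + (4 - (-180 - 252)/9)**2) - 24965 = (-10766 + (4 - 1/9*(-432))**2) - 24965 = (-10766 + (4 + 48)**2) - 24965 = (-10766 + 52**2) - 24965 = (-10766 + 2704) - 24965 = -8062 - 24965 = -33027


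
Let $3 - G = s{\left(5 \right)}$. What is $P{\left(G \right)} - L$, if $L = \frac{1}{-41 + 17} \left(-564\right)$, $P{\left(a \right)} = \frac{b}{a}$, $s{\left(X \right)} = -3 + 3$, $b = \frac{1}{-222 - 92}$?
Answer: $- \frac{11069}{471} \approx -23.501$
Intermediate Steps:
$b = - \frac{1}{314}$ ($b = \frac{1}{-314} = - \frac{1}{314} \approx -0.0031847$)
$s{\left(X \right)} = 0$
$G = 3$ ($G = 3 - 0 = 3 + 0 = 3$)
$P{\left(a \right)} = - \frac{1}{314 a}$
$L = \frac{47}{2}$ ($L = \frac{1}{-24} \left(-564\right) = \left(- \frac{1}{24}\right) \left(-564\right) = \frac{47}{2} \approx 23.5$)
$P{\left(G \right)} - L = - \frac{1}{314 \cdot 3} - \frac{47}{2} = \left(- \frac{1}{314}\right) \frac{1}{3} - \frac{47}{2} = - \frac{1}{942} - \frac{47}{2} = - \frac{11069}{471}$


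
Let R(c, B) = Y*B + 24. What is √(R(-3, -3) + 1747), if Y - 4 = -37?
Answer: √1870 ≈ 43.243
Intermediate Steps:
Y = -33 (Y = 4 - 37 = -33)
R(c, B) = 24 - 33*B (R(c, B) = -33*B + 24 = 24 - 33*B)
√(R(-3, -3) + 1747) = √((24 - 33*(-3)) + 1747) = √((24 + 99) + 1747) = √(123 + 1747) = √1870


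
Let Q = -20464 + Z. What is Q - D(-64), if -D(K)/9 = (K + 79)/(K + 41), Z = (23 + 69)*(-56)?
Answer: -589303/23 ≈ -25622.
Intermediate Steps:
Z = -5152 (Z = 92*(-56) = -5152)
Q = -25616 (Q = -20464 - 5152 = -25616)
D(K) = -9*(79 + K)/(41 + K) (D(K) = -9*(K + 79)/(K + 41) = -9*(79 + K)/(41 + K))
Q - D(-64) = -25616 - 9*(-79 - 1*(-64))/(41 - 64) = -25616 - 9*(-79 + 64)/(-23) = -25616 - 9*(-1)*(-15)/23 = -25616 - 1*135/23 = -25616 - 135/23 = -589303/23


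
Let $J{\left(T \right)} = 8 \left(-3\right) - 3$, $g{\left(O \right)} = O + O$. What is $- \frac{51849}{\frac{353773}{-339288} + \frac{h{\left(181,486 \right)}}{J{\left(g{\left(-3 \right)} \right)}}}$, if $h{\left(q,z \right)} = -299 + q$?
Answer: $- \frac{158325691608}{10161371} \approx -15581.0$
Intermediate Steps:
$g{\left(O \right)} = 2 O$
$J{\left(T \right)} = -27$ ($J{\left(T \right)} = -24 - 3 = -27$)
$- \frac{51849}{\frac{353773}{-339288} + \frac{h{\left(181,486 \right)}}{J{\left(g{\left(-3 \right)} \right)}}} = - \frac{51849}{\frac{353773}{-339288} + \frac{-299 + 181}{-27}} = - \frac{51849}{353773 \left(- \frac{1}{339288}\right) - - \frac{118}{27}} = - \frac{51849}{- \frac{353773}{339288} + \frac{118}{27}} = - \frac{51849}{\frac{10161371}{3053592}} = \left(-51849\right) \frac{3053592}{10161371} = - \frac{158325691608}{10161371}$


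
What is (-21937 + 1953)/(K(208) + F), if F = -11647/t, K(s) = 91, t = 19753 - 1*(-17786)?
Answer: -375089688/1702201 ≈ -220.36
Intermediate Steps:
t = 37539 (t = 19753 + 17786 = 37539)
F = -11647/37539 ≈ -0.31026
(-21937 + 1953)/(K(208) + F) = (-21937 + 1953)/(91 - 11647/37539) = -19984/3404402/37539 = -19984*37539/3404402 = -375089688/1702201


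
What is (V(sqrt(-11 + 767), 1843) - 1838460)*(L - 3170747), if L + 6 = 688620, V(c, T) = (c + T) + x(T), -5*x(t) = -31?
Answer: 22793561374182/5 - 14892798*sqrt(21) ≈ 4.5586e+12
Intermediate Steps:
x(t) = 31/5 (x(t) = -1/5*(-31) = 31/5)
V(c, T) = 31/5 + T + c (V(c, T) = (c + T) + 31/5 = (T + c) + 31/5 = 31/5 + T + c)
L = 688614 (L = -6 + 688620 = 688614)
(V(sqrt(-11 + 767), 1843) - 1838460)*(L - 3170747) = ((31/5 + 1843 + sqrt(-11 + 767)) - 1838460)*(688614 - 3170747) = ((31/5 + 1843 + sqrt(756)) - 1838460)*(-2482133) = ((31/5 + 1843 + 6*sqrt(21)) - 1838460)*(-2482133) = ((9246/5 + 6*sqrt(21)) - 1838460)*(-2482133) = (-9183054/5 + 6*sqrt(21))*(-2482133) = 22793561374182/5 - 14892798*sqrt(21)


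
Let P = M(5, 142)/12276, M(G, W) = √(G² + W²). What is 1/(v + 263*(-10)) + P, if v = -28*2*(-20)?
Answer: -1/1510 + √20189/12276 ≈ 0.010912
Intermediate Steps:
v = 1120 (v = -56*(-20) = 1120)
P = √20189/12276 (P = √(5² + 142²)/12276 = √(25 + 20164)*(1/12276) = √20189*(1/12276) = √20189/12276 ≈ 0.011574)
1/(v + 263*(-10)) + P = 1/(1120 + 263*(-10)) + √20189/12276 = 1/(1120 - 2630) + √20189/12276 = 1/(-1510) + √20189/12276 = -1/1510 + √20189/12276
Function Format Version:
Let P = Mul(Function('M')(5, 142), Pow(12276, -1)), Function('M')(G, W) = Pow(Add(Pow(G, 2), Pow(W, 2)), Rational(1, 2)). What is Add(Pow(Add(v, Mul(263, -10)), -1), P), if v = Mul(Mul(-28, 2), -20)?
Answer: Add(Rational(-1, 1510), Mul(Rational(1, 12276), Pow(20189, Rational(1, 2)))) ≈ 0.010912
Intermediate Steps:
v = 1120 (v = Mul(-56, -20) = 1120)
P = Mul(Rational(1, 12276), Pow(20189, Rational(1, 2))) (P = Mul(Pow(Add(Pow(5, 2), Pow(142, 2)), Rational(1, 2)), Pow(12276, -1)) = Mul(Pow(Add(25, 20164), Rational(1, 2)), Rational(1, 12276)) = Mul(Pow(20189, Rational(1, 2)), Rational(1, 12276)) = Mul(Rational(1, 12276), Pow(20189, Rational(1, 2))) ≈ 0.011574)
Add(Pow(Add(v, Mul(263, -10)), -1), P) = Add(Pow(Add(1120, Mul(263, -10)), -1), Mul(Rational(1, 12276), Pow(20189, Rational(1, 2)))) = Add(Pow(Add(1120, -2630), -1), Mul(Rational(1, 12276), Pow(20189, Rational(1, 2)))) = Add(Pow(-1510, -1), Mul(Rational(1, 12276), Pow(20189, Rational(1, 2)))) = Add(Rational(-1, 1510), Mul(Rational(1, 12276), Pow(20189, Rational(1, 2))))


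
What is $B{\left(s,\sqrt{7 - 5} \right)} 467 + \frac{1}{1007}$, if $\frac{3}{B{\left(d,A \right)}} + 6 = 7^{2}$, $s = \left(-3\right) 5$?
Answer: $\frac{1410850}{43301} \approx 32.582$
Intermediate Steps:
$s = -15$
$B{\left(d,A \right)} = \frac{3}{43}$ ($B{\left(d,A \right)} = \frac{3}{-6 + 7^{2}} = \frac{3}{-6 + 49} = \frac{3}{43}$)
$B{\left(s,\sqrt{7 - 5} \right)} 467 + \frac{1}{1007} = \frac{3}{43} \cdot 467 + \frac{1}{1007} = \frac{1401}{43} + \frac{1}{1007} = \frac{1410850}{43301}$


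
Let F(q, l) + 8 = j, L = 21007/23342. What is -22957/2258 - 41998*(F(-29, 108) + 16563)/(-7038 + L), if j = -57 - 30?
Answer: 36449077517659631/370899055162 ≈ 98272.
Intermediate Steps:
L = 21007/23342 (L = 21007*(1/23342) = 21007/23342 ≈ 0.89997)
j = -87
F(q, l) = -95 (F(q, l) = -8 - 87 = -95)
-22957/2258 - 41998*(F(-29, 108) + 16563)/(-7038 + L) = -22957/2258 - 41998*(-95 + 16563)/(-7038 + 21007/23342) = -22957*1/2258 - 41998/((-164259989/23342/16468)) = -22957/2258 - 41998/((-164259989/23342*1/16468)) = -22957/2258 - 41998/(-164259989/384396056) = -22957/2258 - 41998*(-384396056/164259989) = -22957/2258 + 16143865559888/164259989 = 36449077517659631/370899055162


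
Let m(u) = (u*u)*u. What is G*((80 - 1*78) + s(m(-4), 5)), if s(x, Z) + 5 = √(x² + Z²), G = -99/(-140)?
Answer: -297/140 + 99*√4121/140 ≈ 43.274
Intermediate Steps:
m(u) = u³ (m(u) = u²*u = u³)
G = 99/140 (G = -99*(-1/140) = 99/140 ≈ 0.70714)
s(x, Z) = -5 + √(Z² + x²) (s(x, Z) = -5 + √(x² + Z²) = -5 + √(Z² + x²))
G*((80 - 1*78) + s(m(-4), 5)) = 99*((80 - 1*78) + (-5 + √(5² + ((-4)³)²)))/140 = 99*((80 - 78) + (-5 + √(25 + (-64)²)))/140 = 99*(2 + (-5 + √(25 + 4096)))/140 = 99*(2 + (-5 + √4121))/140 = 99*(-3 + √4121)/140 = -297/140 + 99*√4121/140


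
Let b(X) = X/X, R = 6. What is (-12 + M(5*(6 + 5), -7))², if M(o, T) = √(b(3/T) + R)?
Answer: (12 - √7)² ≈ 87.502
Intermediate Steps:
b(X) = 1
M(o, T) = √7 (M(o, T) = √(1 + 6) = √7)
(-12 + M(5*(6 + 5), -7))² = (-12 + √7)²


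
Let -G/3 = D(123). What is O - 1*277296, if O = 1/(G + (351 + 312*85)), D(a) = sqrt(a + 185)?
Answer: -66740328618451/240682623 + 2*sqrt(77)/240682623 ≈ -2.7730e+5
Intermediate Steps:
D(a) = sqrt(185 + a)
G = -6*sqrt(77) (G = -3*sqrt(185 + 123) = -6*sqrt(77) ≈ -52.650)
O = 1/(26871 - 6*sqrt(77)) (O = 1/(-6*sqrt(77) + (351 + 312*85)) = 1/(-6*sqrt(77) + (351 + 26520)) = 1/(-6*sqrt(77) + 26871) = 1/(26871 - 6*sqrt(77)) ≈ 3.7288e-5)
O - 1*277296 = (8957/240682623 + 2*sqrt(77)/240682623) - 1*277296 = (8957/240682623 + 2*sqrt(77)/240682623) - 277296 = -66740328618451/240682623 + 2*sqrt(77)/240682623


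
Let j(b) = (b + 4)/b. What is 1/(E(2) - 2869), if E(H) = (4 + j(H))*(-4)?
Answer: -1/2897 ≈ -0.00034518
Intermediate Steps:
j(b) = (4 + b)/b
E(H) = -16 - 4*(4 + H)/H (E(H) = (4 + (4 + H)/H)*(-4) = -16 - 4*(4 + H)/H)
1/(E(2) - 2869) = 1/((-20 - 16/2) - 2869) = 1/((-20 - 16*½) - 2869) = 1/((-20 - 8) - 2869) = 1/(-28 - 2869) = 1/(-2897) = -1/2897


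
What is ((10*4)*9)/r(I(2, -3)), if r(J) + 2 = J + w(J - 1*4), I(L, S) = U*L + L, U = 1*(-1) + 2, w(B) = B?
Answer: 180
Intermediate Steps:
U = 1 (U = -1 + 2 = 1)
I(L, S) = 2*L (I(L, S) = 1*L + L = L + L = 2*L)
r(J) = -6 + 2*J (r(J) = -2 + (J + (J - 1*4)) = -2 + (J + (J - 4)) = -2 + (J + (-4 + J)) = -2 + (-4 + 2*J) = -6 + 2*J)
((10*4)*9)/r(I(2, -3)) = ((10*4)*9)/(-6 + 2*(2*2)) = (40*9)/(-6 + 2*4) = 360/(-6 + 8) = 360/2 = 360*(1/2) = 180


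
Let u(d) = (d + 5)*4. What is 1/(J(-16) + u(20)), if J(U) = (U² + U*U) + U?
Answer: 1/596 ≈ 0.0016779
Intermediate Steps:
u(d) = 20 + 4*d (u(d) = (5 + d)*4 = 20 + 4*d)
J(U) = U + 2*U² (J(U) = (U² + U²) + U = 2*U² + U = U + 2*U²)
1/(J(-16) + u(20)) = 1/(-16*(1 + 2*(-16)) + (20 + 4*20)) = 1/(-16*(1 - 32) + (20 + 80)) = 1/(-16*(-31) + 100) = 1/(496 + 100) = 1/596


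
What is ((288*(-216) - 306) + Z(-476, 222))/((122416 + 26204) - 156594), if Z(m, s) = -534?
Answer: 10508/1329 ≈ 7.9067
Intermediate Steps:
((288*(-216) - 306) + Z(-476, 222))/((122416 + 26204) - 156594) = ((288*(-216) - 306) - 534)/((122416 + 26204) - 156594) = ((-62208 - 306) - 534)/(148620 - 156594) = (-62514 - 534)/(-7974) = -63048*(-1/7974) = 10508/1329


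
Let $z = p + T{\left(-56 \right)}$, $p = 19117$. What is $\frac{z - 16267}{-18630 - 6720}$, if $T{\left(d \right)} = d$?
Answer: $- \frac{1397}{12675} \approx -0.11022$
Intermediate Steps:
$z = 19061$ ($z = 19117 - 56 = 19061$)
$\frac{z - 16267}{-18630 - 6720} = \frac{19061 - 16267}{-18630 - 6720} = \frac{2794}{-25350} = 2794 \left(- \frac{1}{25350}\right) = - \frac{1397}{12675}$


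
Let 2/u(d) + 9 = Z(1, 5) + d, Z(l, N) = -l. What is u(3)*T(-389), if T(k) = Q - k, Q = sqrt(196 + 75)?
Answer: -778/7 - 2*sqrt(271)/7 ≈ -115.85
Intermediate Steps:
Q = sqrt(271) ≈ 16.462
u(d) = 2/(-10 + d) (u(d) = 2/(-9 + (-1*1 + d)) = 2/(-9 + (-1 + d)) = 2/(-10 + d))
T(k) = sqrt(271) - k
u(3)*T(-389) = (2/(-10 + 3))*(sqrt(271) - 1*(-389)) = (2/(-7))*(sqrt(271) + 389) = (2*(-1/7))*(389 + sqrt(271)) = -2*(389 + sqrt(271))/7 = -778/7 - 2*sqrt(271)/7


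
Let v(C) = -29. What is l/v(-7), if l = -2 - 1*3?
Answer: 5/29 ≈ 0.17241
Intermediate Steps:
l = -5 (l = -2 - 3 = -5)
l/v(-7) = -5/(-29) = -1/29*(-5) = 5/29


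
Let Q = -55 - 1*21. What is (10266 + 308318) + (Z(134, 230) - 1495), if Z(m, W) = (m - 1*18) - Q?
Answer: 317281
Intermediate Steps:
Q = -76 (Q = -55 - 21 = -76)
Z(m, W) = 58 + m (Z(m, W) = (m - 1*18) - 1*(-76) = (m - 18) + 76 = (-18 + m) + 76 = 58 + m)
(10266 + 308318) + (Z(134, 230) - 1495) = (10266 + 308318) + ((58 + 134) - 1495) = 318584 + (192 - 1495) = 318584 - 1303 = 317281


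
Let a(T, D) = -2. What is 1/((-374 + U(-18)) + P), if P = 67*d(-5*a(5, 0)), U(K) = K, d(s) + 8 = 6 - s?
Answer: -1/1196 ≈ -0.00083612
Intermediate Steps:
d(s) = -2 - s (d(s) = -8 + (6 - s) = -2 - s)
P = -804 (P = 67*(-2 - (-5)*(-2)) = 67*(-2 - 1*10) = 67*(-2 - 10) = 67*(-12) = -804)
1/((-374 + U(-18)) + P) = 1/((-374 - 18) - 804) = 1/(-392 - 804) = 1/(-1196) = -1/1196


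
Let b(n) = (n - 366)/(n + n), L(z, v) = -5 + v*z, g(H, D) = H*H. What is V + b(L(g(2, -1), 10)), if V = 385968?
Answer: 27017429/70 ≈ 3.8596e+5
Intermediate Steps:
g(H, D) = H²
b(n) = (-366 + n)/(2*n) (b(n) = (-366 + n)/((2*n)) = (-366 + n)*(1/(2*n)) = (-366 + n)/(2*n))
V + b(L(g(2, -1), 10)) = 385968 + (-366 + (-5 + 10*2²))/(2*(-5 + 10*2²)) = 385968 + (-366 + (-5 + 10*4))/(2*(-5 + 10*4)) = 385968 + (-366 + (-5 + 40))/(2*(-5 + 40)) = 385968 + (½)*(-366 + 35)/35 = 385968 + (½)*(1/35)*(-331) = 385968 - 331/70 = 27017429/70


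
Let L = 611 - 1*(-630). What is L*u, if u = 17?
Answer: 21097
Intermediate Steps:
L = 1241 (L = 611 + 630 = 1241)
L*u = 1241*17 = 21097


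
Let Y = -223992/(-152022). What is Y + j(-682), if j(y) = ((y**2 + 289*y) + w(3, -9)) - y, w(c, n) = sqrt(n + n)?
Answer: 6808291928/25337 + 3*I*sqrt(2) ≈ 2.6871e+5 + 4.2426*I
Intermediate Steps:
Y = 37332/25337 (Y = -223992*(-1/152022) = 37332/25337 ≈ 1.4734)
w(c, n) = sqrt(2)*sqrt(n) (w(c, n) = sqrt(2*n) = sqrt(2)*sqrt(n))
j(y) = y**2 + 288*y + 3*I*sqrt(2) (j(y) = ((y**2 + 289*y) + sqrt(2)*sqrt(-9)) - y = ((y**2 + 289*y) + sqrt(2)*(3*I)) - y = ((y**2 + 289*y) + 3*I*sqrt(2)) - y = (y**2 + 289*y + 3*I*sqrt(2)) - y = y**2 + 288*y + 3*I*sqrt(2))
Y + j(-682) = 37332/25337 + ((-682)**2 + 288*(-682) + 3*I*sqrt(2)) = 37332/25337 + (465124 - 196416 + 3*I*sqrt(2)) = 37332/25337 + (268708 + 3*I*sqrt(2)) = 6808291928/25337 + 3*I*sqrt(2)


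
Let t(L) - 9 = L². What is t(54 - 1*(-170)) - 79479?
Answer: -29294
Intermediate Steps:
t(L) = 9 + L²
t(54 - 1*(-170)) - 79479 = (9 + (54 - 1*(-170))²) - 79479 = (9 + (54 + 170)²) - 79479 = (9 + 224²) - 79479 = (9 + 50176) - 79479 = 50185 - 79479 = -29294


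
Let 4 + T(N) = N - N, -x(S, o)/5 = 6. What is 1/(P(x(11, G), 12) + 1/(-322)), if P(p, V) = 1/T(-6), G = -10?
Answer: -644/163 ≈ -3.9509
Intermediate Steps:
x(S, o) = -30 (x(S, o) = -5*6 = -30)
T(N) = -4 (T(N) = -4 + (N - N) = -4 + 0 = -4)
P(p, V) = -¼ (P(p, V) = 1/(-4) = -¼)
1/(P(x(11, G), 12) + 1/(-322)) = 1/(-¼ + 1/(-322)) = 1/(-¼ - 1/322) = 1/(-163/644) = -644/163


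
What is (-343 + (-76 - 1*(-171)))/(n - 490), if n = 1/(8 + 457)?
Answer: 115320/227849 ≈ 0.50612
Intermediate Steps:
n = 1/465 ≈ 0.0021505
(-343 + (-76 - 1*(-171)))/(n - 490) = (-343 + (-76 - 1*(-171)))/(1/465 - 490) = (-343 + (-76 + 171))/(-227849/465) = (-343 + 95)*(-465/227849) = -248*(-465/227849) = 115320/227849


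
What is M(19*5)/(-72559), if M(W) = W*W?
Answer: -9025/72559 ≈ -0.12438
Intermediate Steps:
M(W) = W**2
M(19*5)/(-72559) = (19*5)**2/(-72559) = 95**2*(-1/72559) = 9025*(-1/72559) = -9025/72559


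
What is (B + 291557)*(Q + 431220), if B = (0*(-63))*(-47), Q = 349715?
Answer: 227687065795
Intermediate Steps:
B = 0 (B = 0*(-47) = 0)
(B + 291557)*(Q + 431220) = (0 + 291557)*(349715 + 431220) = 291557*780935 = 227687065795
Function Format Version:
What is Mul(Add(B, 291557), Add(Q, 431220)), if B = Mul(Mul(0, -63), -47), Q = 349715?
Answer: 227687065795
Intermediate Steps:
B = 0 (B = Mul(0, -47) = 0)
Mul(Add(B, 291557), Add(Q, 431220)) = Mul(Add(0, 291557), Add(349715, 431220)) = Mul(291557, 780935) = 227687065795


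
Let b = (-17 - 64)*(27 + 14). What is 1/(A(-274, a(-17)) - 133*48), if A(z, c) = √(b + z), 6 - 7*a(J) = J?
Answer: -6384/40759051 - I*√3595/40759051 ≈ -0.00015663 - 1.471e-6*I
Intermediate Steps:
b = -3321 (b = -81*41 = -3321)
a(J) = 6/7 - J/7
A(z, c) = √(-3321 + z)
1/(A(-274, a(-17)) - 133*48) = 1/(√(-3321 - 274) - 133*48) = 1/(√(-3595) - 6384) = 1/(I*√3595 - 6384) = 1/(-6384 + I*√3595)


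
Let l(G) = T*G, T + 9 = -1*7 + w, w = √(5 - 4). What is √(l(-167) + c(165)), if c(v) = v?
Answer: √2670 ≈ 51.672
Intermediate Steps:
w = 1 (w = √1 = 1)
T = -15 (T = -9 + (-1*7 + 1) = -9 + (-7 + 1) = -9 - 6 = -15)
l(G) = -15*G
√(l(-167) + c(165)) = √(-15*(-167) + 165) = √(2505 + 165) = √2670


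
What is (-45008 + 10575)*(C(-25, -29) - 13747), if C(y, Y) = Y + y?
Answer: 475209833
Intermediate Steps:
(-45008 + 10575)*(C(-25, -29) - 13747) = (-45008 + 10575)*((-29 - 25) - 13747) = -34433*(-54 - 13747) = -34433*(-13801) = 475209833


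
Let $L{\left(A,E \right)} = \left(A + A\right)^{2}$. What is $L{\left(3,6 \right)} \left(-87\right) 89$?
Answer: $-278748$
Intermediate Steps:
$L{\left(A,E \right)} = 4 A^{2}$ ($L{\left(A,E \right)} = \left(2 A\right)^{2} = 4 A^{2}$)
$L{\left(3,6 \right)} \left(-87\right) 89 = 4 \cdot 3^{2} \left(-87\right) 89 = 4 \cdot 9 \left(-87\right) 89 = 36 \left(-87\right) 89 = \left(-3132\right) 89 = -278748$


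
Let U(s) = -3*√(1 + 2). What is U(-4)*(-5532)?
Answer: 16596*√3 ≈ 28745.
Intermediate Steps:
U(s) = -3*√3
U(-4)*(-5532) = -3*√3*(-5532) = 16596*√3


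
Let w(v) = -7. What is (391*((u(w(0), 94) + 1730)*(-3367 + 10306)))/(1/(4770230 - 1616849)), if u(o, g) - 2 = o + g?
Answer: 15562622769812811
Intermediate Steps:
u(o, g) = 2 + g + o (u(o, g) = 2 + (o + g) = 2 + (g + o) = 2 + g + o)
(391*((u(w(0), 94) + 1730)*(-3367 + 10306)))/(1/(4770230 - 1616849)) = (391*(((2 + 94 - 7) + 1730)*(-3367 + 10306)))/(1/(4770230 - 1616849)) = (391*((89 + 1730)*6939))/(1/3153381) = (391*(1819*6939))/(1/3153381) = (391*12622041)*3153381 = 4935218031*3153381 = 15562622769812811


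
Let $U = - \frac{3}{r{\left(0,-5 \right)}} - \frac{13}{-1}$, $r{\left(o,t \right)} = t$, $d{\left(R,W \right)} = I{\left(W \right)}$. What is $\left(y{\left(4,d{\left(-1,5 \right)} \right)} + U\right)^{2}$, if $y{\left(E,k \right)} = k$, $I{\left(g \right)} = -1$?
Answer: $\frac{3969}{25} \approx 158.76$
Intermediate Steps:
$d{\left(R,W \right)} = -1$
$U = \frac{68}{5}$ ($U = - \frac{3}{-5} - \frac{13}{-1} = \left(-3\right) \left(- \frac{1}{5}\right) - -13 = \frac{3}{5} + 13 = \frac{68}{5} \approx 13.6$)
$\left(y{\left(4,d{\left(-1,5 \right)} \right)} + U\right)^{2} = \left(-1 + \frac{68}{5}\right)^{2} = \left(\frac{63}{5}\right)^{2} = \frac{3969}{25}$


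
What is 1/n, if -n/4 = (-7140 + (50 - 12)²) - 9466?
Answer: 1/60648 ≈ 1.6489e-5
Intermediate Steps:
n = 60648 (n = -4*((-7140 + (50 - 12)²) - 9466) = -4*((-7140 + 38²) - 9466) = -4*((-7140 + 1444) - 9466) = -4*(-5696 - 9466) = -4*(-15162) = 60648)
1/n = 1/60648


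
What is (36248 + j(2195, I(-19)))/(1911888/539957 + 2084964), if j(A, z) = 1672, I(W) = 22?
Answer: 155114920/8528733473 ≈ 0.018187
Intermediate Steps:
(36248 + j(2195, I(-19)))/(1911888/539957 + 2084964) = (36248 + 1672)/(1911888/539957 + 2084964) = 37920/(1911888*(1/539957) + 2084964) = 37920/(173808/49087 + 2084964) = 37920/(102344801676/49087) = 37920*(49087/102344801676) = 155114920/8528733473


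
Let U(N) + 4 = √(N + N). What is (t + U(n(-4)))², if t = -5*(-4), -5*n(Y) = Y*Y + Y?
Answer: 1256/5 + 64*I*√30/5 ≈ 251.2 + 70.109*I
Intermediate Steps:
n(Y) = -Y/5 - Y²/5 (n(Y) = -(Y*Y + Y)/5 = -(Y² + Y)/5 = -(Y + Y²)/5 = -Y/5 - Y²/5)
t = 20
U(N) = -4 + √2*√N (U(N) = -4 + √(N + N) = -4 + √(2*N) = -4 + √2*√N)
(t + U(n(-4)))² = (20 + (-4 + √2*√(-⅕*(-4)*(1 - 4))))² = (20 + (-4 + √2*√(-⅕*(-4)*(-3))))² = (20 + (-4 + √2*√(-12/5)))² = (20 + (-4 + √2*(2*I*√15/5)))² = (20 + (-4 + 2*I*√30/5))² = (16 + 2*I*√30/5)²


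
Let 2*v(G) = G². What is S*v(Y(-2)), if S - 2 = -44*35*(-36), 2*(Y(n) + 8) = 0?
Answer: 1774144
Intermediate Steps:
Y(n) = -8 (Y(n) = -8 + (½)*0 = -8 + 0 = -8)
v(G) = G²/2
S = 55442 (S = 2 - 44*35*(-36) = 2 - 1540*(-36) = 2 + 55440 = 55442)
S*v(Y(-2)) = 55442*((½)*(-8)²) = 55442*((½)*64) = 55442*32 = 1774144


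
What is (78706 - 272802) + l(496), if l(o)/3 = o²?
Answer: 543952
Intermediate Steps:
l(o) = 3*o²
(78706 - 272802) + l(496) = (78706 - 272802) + 3*496² = -194096 + 3*246016 = -194096 + 738048 = 543952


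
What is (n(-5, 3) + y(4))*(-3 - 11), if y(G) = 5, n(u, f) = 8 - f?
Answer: -140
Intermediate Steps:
(n(-5, 3) + y(4))*(-3 - 11) = ((8 - 1*3) + 5)*(-3 - 11) = ((8 - 3) + 5)*(-14) = (5 + 5)*(-14) = 10*(-14) = -140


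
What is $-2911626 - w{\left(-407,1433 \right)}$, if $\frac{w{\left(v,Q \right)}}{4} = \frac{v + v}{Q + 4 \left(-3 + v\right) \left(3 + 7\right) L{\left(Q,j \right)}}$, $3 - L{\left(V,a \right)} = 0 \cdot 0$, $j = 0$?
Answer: $- \frac{3758909254}{1291} \approx -2.9116 \cdot 10^{6}$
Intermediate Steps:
$L{\left(V,a \right)} = 3$ ($L{\left(V,a \right)} = 3 - 0 \cdot 0 = 3 - 0 = 3 + 0 = 3$)
$w{\left(v,Q \right)} = \frac{8 v}{-360 + Q + 120 v}$ ($w{\left(v,Q \right)} = 4 \frac{v + v}{Q + 4 \left(-3 + v\right) \left(3 + 7\right) 3} = 4 \frac{2 v}{Q + 4 \left(-3 + v\right) 10 \cdot 3} = 4 \frac{2 v}{Q + 4 \left(-30 + 10 v\right) 3} = 4 \frac{2 v}{Q + \left(-120 + 40 v\right) 3} = 4 \frac{2 v}{Q + \left(-360 + 120 v\right)} = 4 \frac{2 v}{-360 + Q + 120 v} = \frac{8 v}{-360 + Q + 120 v}$)
$-2911626 - w{\left(-407,1433 \right)} = -2911626 - 8 \left(-407\right) \frac{1}{-360 + 1433 + 120 \left(-407\right)} = -2911626 - 8 \left(-407\right) \frac{1}{-360 + 1433 - 48840} = -2911626 - 8 \left(-407\right) \frac{1}{-47767} = -2911626 - 8 \left(-407\right) \left(- \frac{1}{47767}\right) = -2911626 - \frac{88}{1291} = - \frac{3758909254}{1291}$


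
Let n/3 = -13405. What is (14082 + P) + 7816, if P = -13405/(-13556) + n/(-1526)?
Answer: 32396973147/1477604 ≈ 21925.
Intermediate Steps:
n = -40215 (n = 3*(-13405) = -40215)
P = 40400755/1477604 (P = -13405/(-13556) - 40215/(-1526) = -13405*(-1/13556) - 40215*(-1/1526) = 13405/13556 + 5745/218 = 40400755/1477604 ≈ 27.342)
(14082 + P) + 7816 = (14082 + 40400755/1477604) + 7816 = 20848020283/1477604 + 7816 = 32396973147/1477604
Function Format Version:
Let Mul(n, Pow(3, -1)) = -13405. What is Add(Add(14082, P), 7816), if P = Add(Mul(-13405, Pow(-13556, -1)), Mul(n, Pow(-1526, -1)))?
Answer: Rational(32396973147, 1477604) ≈ 21925.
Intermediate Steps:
n = -40215 (n = Mul(3, -13405) = -40215)
P = Rational(40400755, 1477604) (P = Add(Mul(-13405, Pow(-13556, -1)), Mul(-40215, Pow(-1526, -1))) = Add(Mul(-13405, Rational(-1, 13556)), Mul(-40215, Rational(-1, 1526))) = Add(Rational(13405, 13556), Rational(5745, 218)) = Rational(40400755, 1477604) ≈ 27.342)
Add(Add(14082, P), 7816) = Add(Add(14082, Rational(40400755, 1477604)), 7816) = Add(Rational(20848020283, 1477604), 7816) = Rational(32396973147, 1477604)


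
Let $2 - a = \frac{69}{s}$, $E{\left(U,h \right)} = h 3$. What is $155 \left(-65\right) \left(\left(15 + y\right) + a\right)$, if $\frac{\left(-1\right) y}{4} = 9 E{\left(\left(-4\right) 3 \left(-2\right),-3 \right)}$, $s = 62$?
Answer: $- \frac{6848725}{2} \approx -3.4244 \cdot 10^{6}$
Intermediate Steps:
$E{\left(U,h \right)} = 3 h$
$y = 324$ ($y = - 4 \cdot 9 \cdot 3 \left(-3\right) = - 4 \cdot 9 \left(-9\right) = \left(-4\right) \left(-81\right) = 324$)
$a = \frac{55}{62}$ ($a = 2 - \frac{69}{62} = \frac{55}{62} \approx 0.8871$)
$155 \left(-65\right) \left(\left(15 + y\right) + a\right) = 155 \left(-65\right) \left(\left(15 + 324\right) + \frac{55}{62}\right) = - 10075 \left(339 + \frac{55}{62}\right) = \left(-10075\right) \frac{21073}{62} = - \frac{6848725}{2}$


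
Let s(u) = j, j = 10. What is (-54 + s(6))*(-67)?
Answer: 2948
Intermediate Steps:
s(u) = 10
(-54 + s(6))*(-67) = (-54 + 10)*(-67) = -44*(-67) = 2948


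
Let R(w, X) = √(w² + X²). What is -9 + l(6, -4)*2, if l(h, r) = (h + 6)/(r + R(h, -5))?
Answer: -103/15 + 8*√61/15 ≈ -2.7012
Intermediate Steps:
R(w, X) = √(X² + w²)
l(h, r) = (6 + h)/(r + √(25 + h²)) (l(h, r) = (h + 6)/(r + √((-5)² + h²)) = (6 + h)/(r + √(25 + h²)))
-9 + l(6, -4)*2 = -9 + ((6 + 6)/(-4 + √(25 + 6²)))*2 = -9 + (12/(-4 + √(25 + 36)))*2 = -9 + (12/(-4 + √61))*2 = -9 + 24/(-4 + √61)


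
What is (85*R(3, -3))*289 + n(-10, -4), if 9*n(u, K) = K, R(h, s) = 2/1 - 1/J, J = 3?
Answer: 368471/9 ≈ 40941.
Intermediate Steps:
R(h, s) = 5/3 (R(h, s) = 2/1 - 1/3 = 2*1 - 1*1/3 = 2 - 1/3 = 5/3)
n(u, K) = K/9
(85*R(3, -3))*289 + n(-10, -4) = (85*(5/3))*289 + (1/9)*(-4) = (425/3)*289 - 4/9 = 122825/3 - 4/9 = 368471/9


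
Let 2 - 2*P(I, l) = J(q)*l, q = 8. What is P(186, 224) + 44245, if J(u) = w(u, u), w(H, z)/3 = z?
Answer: 41558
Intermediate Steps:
w(H, z) = 3*z
J(u) = 3*u
P(I, l) = 1 - 12*l (P(I, l) = 1 - 3*8*l/2 = 1 - 12*l)
P(186, 224) + 44245 = (1 - 12*224) + 44245 = (1 - 2688) + 44245 = -2687 + 44245 = 41558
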